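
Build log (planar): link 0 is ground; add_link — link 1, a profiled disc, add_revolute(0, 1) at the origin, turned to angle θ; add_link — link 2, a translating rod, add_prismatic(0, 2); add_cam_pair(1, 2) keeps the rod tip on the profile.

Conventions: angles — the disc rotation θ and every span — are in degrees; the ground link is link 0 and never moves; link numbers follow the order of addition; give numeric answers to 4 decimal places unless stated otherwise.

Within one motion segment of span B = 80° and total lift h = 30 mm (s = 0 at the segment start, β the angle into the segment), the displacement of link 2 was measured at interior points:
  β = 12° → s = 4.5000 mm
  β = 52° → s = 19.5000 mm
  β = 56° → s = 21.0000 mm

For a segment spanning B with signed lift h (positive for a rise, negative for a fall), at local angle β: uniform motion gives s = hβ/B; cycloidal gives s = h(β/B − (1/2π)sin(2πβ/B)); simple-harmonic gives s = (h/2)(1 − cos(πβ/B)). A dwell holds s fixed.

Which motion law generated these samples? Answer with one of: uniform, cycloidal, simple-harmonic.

candidates at β/B = r: uniform s = h·r (linear in β); cycloidal s = h·(r − sin(2πr)/(2π)); simple-harmonic s = (h/2)(1 − cos(πr))
β=12°: printed 4.5000 | uniform 4.5000, cycloidal 0.6372, simple-harmonic 1.6349
β=52°: printed 19.5000 | uniform 19.5000, cycloidal 23.3628, simple-harmonic 21.8099
β=56°: printed 21.0000 | uniform 21.0000, cycloidal 25.5410, simple-harmonic 23.8168
only one law matches every sample → uniform

uniform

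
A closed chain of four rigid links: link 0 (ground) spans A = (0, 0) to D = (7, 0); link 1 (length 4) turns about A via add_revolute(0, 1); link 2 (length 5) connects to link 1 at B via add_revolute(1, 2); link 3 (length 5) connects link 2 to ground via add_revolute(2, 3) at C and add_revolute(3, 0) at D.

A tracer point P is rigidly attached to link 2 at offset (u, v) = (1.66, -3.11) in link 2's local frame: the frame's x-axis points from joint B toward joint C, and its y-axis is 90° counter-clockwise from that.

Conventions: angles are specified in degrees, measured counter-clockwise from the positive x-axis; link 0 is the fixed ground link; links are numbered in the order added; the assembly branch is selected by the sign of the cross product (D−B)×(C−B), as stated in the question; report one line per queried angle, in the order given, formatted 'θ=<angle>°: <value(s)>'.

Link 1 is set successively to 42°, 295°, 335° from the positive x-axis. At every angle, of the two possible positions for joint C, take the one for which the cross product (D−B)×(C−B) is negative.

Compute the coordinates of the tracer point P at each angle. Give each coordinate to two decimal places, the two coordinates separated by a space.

A=(0,0), D=(7.00,0)
θ=42°: B = A + 4.00·(cos42°, sin42°) = (2.9726, 2.6765)
θ=42°: |BD| = 4.8357
θ=42°: circle(B,5.00) ∩ circle(D,5.00): a=2.4178, h=4.3765
θ=42°:   candidates: C₊=(7.4087,4.9833) cross=21.164; C₋=(2.5639,-2.3067) cross=-21.164
θ=42°:   branch - wants cross < 0 → take C=(2.5639,-2.3067) (cross=-21.164)
θ=42°: ex = (C−B)/|BC| = (-0.0817,-0.9967); ey = (0.9967,-0.0817)
θ=42°: P = B + 1.66·ex + -3.11·ey = (-0.2627,1.2763)
θ=295°: B = A + 4.00·(cos295°, sin295°) = (1.6905, -3.6252)
θ=295°: |BD| = 6.4291
θ=295°: circle(B,5.00) ∩ circle(D,5.00): a=3.2146, h=3.8297
θ=295°:   candidates: C₊=(2.1857,1.3502) cross=24.622; C₋=(6.5047,-4.9754) cross=-24.622
θ=295°:   branch - wants cross < 0 → take C=(6.5047,-4.9754) (cross=-24.622)
θ=295°: ex = (C−B)/|BC| = (0.9629,-0.2700); ey = (0.2700,0.9629)
θ=295°: P = B + 1.66·ex + -3.11·ey = (2.4490,-7.0680)
θ=335°: B = A + 4.00·(cos335°, sin335°) = (3.6252, -1.6905)
θ=335°: |BD| = 3.7745
θ=335°: circle(B,5.00) ∩ circle(D,5.00): a=1.8872, h=4.6302
θ=335°:   candidates: C₊=(3.2389,3.2946) cross=17.476; C₋=(7.3863,-4.9851) cross=-17.476
θ=335°:   branch - wants cross < 0 → take C=(7.3863,-4.9851) (cross=-17.476)
θ=335°: ex = (C−B)/|BC| = (0.7522,-0.6589); ey = (0.6589,0.7522)
θ=335°: P = B + 1.66·ex + -3.11·ey = (2.8247,-5.1237)

θ=42°: -0.26 1.28
θ=295°: 2.45 -7.07
θ=335°: 2.82 -5.12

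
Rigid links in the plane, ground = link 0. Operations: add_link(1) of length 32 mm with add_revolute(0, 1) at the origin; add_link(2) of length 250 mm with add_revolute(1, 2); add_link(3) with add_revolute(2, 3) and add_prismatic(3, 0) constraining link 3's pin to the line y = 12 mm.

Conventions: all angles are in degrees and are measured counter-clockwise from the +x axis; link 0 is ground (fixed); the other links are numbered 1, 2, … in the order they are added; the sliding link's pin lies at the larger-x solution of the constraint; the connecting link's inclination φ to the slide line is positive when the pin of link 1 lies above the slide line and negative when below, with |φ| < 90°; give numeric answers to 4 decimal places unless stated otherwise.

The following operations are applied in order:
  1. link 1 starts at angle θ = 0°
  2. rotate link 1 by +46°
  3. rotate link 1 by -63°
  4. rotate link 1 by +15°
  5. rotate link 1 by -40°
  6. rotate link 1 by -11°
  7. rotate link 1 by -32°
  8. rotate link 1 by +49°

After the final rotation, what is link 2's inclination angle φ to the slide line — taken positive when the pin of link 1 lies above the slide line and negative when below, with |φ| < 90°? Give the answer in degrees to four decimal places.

geometry: r = 32 mm, L = 250 mm, e = 12 mm; θ starts at 0°
rotate link 1 by +46°: θ ← 0° +46° = 46°
rotate link 1 by -63°: θ ← 46° -63° = -17°
rotate link 1 by +15°: θ ← -17° +15° = -2°
rotate link 1 by -40°: θ ← -2° -40° = -42°
rotate link 1 by -11°: θ ← -42° -11° = -53°
rotate link 1 by -32°: θ ← -53° -32° = -85°
rotate link 1 by +49°: θ ← -85° +49° = -36°
h = r sin θ − e = -18.809128 − 12 = -30.809128
sin φ = h / L = -30.809128 / 250 = -0.12323651
φ = arcsin(-0.12323651) = -7.078928°

-7.0789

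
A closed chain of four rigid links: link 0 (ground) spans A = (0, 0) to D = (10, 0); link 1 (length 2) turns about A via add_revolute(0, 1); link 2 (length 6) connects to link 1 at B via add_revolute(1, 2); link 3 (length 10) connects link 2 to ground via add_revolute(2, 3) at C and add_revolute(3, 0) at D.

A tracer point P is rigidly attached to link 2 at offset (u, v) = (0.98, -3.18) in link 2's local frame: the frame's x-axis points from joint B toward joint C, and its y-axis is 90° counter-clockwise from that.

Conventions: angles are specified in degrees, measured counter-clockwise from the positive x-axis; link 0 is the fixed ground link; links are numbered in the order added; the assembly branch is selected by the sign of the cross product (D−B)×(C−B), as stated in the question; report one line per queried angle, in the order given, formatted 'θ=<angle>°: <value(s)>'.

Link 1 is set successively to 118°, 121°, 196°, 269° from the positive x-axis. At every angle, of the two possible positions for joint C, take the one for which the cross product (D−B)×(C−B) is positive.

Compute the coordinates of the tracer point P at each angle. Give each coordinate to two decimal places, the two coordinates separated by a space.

A=(0,0), D=(10.00,0)
θ=118°: B = A + 2.00·(cos118°, sin118°) = (-0.9389, 1.7659)
θ=118°: |BD| = 11.0806
θ=118°: circle(B,6.00) ∩ circle(D,10.00): a=2.6523, h=5.3819
θ=118°:   candidates: C₊=(2.5372,6.6563) cross=59.635; C₋=(0.8218,-3.9699) cross=-59.635
θ=118°:   branch + wants cross > 0 → take C=(2.5372,6.6563) (cross=59.635)
θ=118°: ex = (C−B)/|BC| = (0.5794,0.8151); ey = (-0.8151,0.5794)
θ=118°: P = B + 0.98·ex + -3.18·ey = (2.2208,0.7223)
θ=121°: B = A + 2.00·(cos121°, sin121°) = (-1.0301, 1.7143)
θ=121°: |BD| = 11.1625
θ=121°: circle(B,6.00) ∩ circle(D,10.00): a=2.7145, h=5.3508
θ=121°:   candidates: C₊=(2.4740,6.5848) cross=59.729; C₋=(0.8305,-3.9899) cross=-59.729
θ=121°:   branch + wants cross > 0 → take C=(2.4740,6.5848) (cross=59.729)
θ=121°: ex = (C−B)/|BC| = (0.5840,0.8117); ey = (-0.8117,0.5840)
θ=121°: P = B + 0.98·ex + -3.18·ey = (2.1236,0.6527)
θ=196°: B = A + 2.00·(cos196°, sin196°) = (-1.9225, -0.5513)
θ=196°: |BD| = 11.9353
θ=196°: circle(B,6.00) ∩ circle(D,10.00): a=3.2865, h=5.0199
θ=196°:   candidates: C₊=(1.1286,4.6150) cross=59.913; C₋=(1.5923,-5.4140) cross=-59.913
θ=196°:   branch + wants cross > 0 → take C=(1.1286,4.6150) (cross=59.913)
θ=196°: ex = (C−B)/|BC| = (0.5085,0.8610); ey = (-0.8610,0.5085)
θ=196°: P = B + 0.98·ex + -3.18·ey = (1.3140,-1.3245)
θ=269°: B = A + 2.00·(cos269°, sin269°) = (-0.0349, -1.9997)
θ=269°: |BD| = 10.2322
θ=269°: circle(B,6.00) ∩ circle(D,10.00): a=1.9887, h=5.6608
θ=269°:   candidates: C₊=(0.8092,3.9406) cross=57.923; C₋=(3.0218,-7.1627) cross=-57.923
θ=269°:   branch + wants cross > 0 → take C=(0.8092,3.9406) (cross=57.923)
θ=269°: ex = (C−B)/|BC| = (0.1407,0.9901); ey = (-0.9901,0.1407)
θ=269°: P = B + 0.98·ex + -3.18·ey = (3.2513,-1.4768)

θ=118°: 2.22 0.72
θ=121°: 2.12 0.65
θ=196°: 1.31 -1.32
θ=269°: 3.25 -1.48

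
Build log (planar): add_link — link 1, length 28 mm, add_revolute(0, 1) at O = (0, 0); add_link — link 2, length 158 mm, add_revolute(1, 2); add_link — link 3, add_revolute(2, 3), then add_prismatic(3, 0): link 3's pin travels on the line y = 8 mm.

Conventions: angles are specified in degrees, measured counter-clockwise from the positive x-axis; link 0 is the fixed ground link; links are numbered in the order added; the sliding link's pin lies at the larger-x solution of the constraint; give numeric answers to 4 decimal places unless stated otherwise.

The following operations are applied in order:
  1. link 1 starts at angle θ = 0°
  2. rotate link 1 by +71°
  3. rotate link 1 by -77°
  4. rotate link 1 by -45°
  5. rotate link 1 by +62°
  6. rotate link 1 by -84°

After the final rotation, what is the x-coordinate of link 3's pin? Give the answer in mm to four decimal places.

geometry: r = 28 mm, L = 158 mm, e = 8 mm; θ starts at 0°
rotate link 1 by +71°: θ ← 0° +71° = 71°
rotate link 1 by -77°: θ ← 71° -77° = -6°
rotate link 1 by -45°: θ ← -6° -45° = -51°
rotate link 1 by +62°: θ ← -51° +62° = 11°
rotate link 1 by -84°: θ ← 11° -84° = -73°
crank pin P = (r cos θ, r sin θ) = (8.186408, -26.776533)
h = r sin θ − e = -26.776533 − 8 = -34.776533
x = r cos θ + √(L² − h²) = 8.186408 + 154.125250 = 162.311658

162.3117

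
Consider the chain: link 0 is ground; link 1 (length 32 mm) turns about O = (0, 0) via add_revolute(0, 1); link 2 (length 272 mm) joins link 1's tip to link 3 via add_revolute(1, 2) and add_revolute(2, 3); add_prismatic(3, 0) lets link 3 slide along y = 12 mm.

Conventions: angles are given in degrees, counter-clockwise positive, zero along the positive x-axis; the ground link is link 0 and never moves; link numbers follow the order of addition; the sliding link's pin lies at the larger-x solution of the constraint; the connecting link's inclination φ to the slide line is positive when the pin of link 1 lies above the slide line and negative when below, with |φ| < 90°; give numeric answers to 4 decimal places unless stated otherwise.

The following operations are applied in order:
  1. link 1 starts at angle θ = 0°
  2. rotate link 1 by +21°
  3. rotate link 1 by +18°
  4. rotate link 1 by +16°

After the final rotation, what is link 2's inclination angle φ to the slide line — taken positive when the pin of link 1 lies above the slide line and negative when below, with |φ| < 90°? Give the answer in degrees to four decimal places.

geometry: r = 32 mm, L = 272 mm, e = 12 mm; θ starts at 0°
rotate link 1 by +21°: θ ← 0° +21° = 21°
rotate link 1 by +18°: θ ← 21° +18° = 39°
rotate link 1 by +16°: θ ← 39° +16° = 55°
h = r sin θ − e = 26.212865 − 12 = 14.212865
sin φ = h / L = 14.212865 / 272 = 0.05225318
φ = arcsin(0.05225318) = 2.995251°

2.9953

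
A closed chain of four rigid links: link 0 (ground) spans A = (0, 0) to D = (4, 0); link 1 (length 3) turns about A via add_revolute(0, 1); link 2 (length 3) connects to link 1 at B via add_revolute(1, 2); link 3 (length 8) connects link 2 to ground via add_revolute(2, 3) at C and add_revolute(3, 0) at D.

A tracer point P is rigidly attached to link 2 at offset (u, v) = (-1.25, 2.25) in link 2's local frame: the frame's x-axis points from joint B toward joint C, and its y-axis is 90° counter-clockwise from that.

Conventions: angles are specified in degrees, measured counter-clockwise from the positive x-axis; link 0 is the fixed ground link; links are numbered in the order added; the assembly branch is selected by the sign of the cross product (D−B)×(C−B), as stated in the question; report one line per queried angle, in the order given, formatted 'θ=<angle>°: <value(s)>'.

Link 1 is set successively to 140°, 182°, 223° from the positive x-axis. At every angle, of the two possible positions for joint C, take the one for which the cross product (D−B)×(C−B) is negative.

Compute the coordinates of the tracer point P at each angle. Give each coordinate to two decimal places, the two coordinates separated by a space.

A=(0,0), D=(4.00,0)
θ=140°: B = A + 3.00·(cos140°, sin140°) = (-2.2981, 1.9284)
θ=140°: |BD| = 6.5867
θ=140°: circle(B,3.00) ∩ circle(D,8.00): a=-0.8817, h=2.8675
θ=140°:   candidates: C₊=(-2.3017,4.9284) cross=18.888; C₋=(-3.9807,-0.5554) cross=-18.888
θ=140°:   branch - wants cross < 0 → take C=(-3.9807,-0.5554) (cross=-18.888)
θ=140°: ex = (C−B)/|BC| = (-0.5609,-0.8279); ey = (0.8279,-0.5609)
θ=140°: P = B + -1.25·ex + 2.25·ey = (0.2657,1.7013)
θ=182°: B = A + 3.00·(cos182°, sin182°) = (-2.9982, -0.1047)
θ=182°: |BD| = 6.9990
θ=182°: circle(B,3.00) ∩ circle(D,8.00): a=-0.4297, h=2.9691
θ=182°:   candidates: C₊=(-3.4722,2.8576) cross=20.780; C₋=(-3.3834,-3.0799) cross=-20.780
θ=182°:   branch - wants cross < 0 → take C=(-3.3834,-3.0799) (cross=-20.780)
θ=182°: ex = (C−B)/|BC| = (-0.1284,-0.9917); ey = (0.9917,-0.1284)
θ=182°: P = B + -1.25·ex + 2.25·ey = (-0.6063,0.8460)
θ=223°: B = A + 3.00·(cos223°, sin223°) = (-2.1941, -2.0460)
θ=223°: |BD| = 6.5232
θ=223°: circle(B,3.00) ∩ circle(D,8.00): a=-0.9541, h=2.8442
θ=223°:   candidates: C₊=(-3.9921,0.3555) cross=18.554; C₋=(-2.2079,-5.0460) cross=-18.554
θ=223°:   branch - wants cross < 0 → take C=(-2.2079,-5.0460) (cross=-18.554)
θ=223°: ex = (C−B)/|BC| = (-0.0046,-1.0000); ey = (1.0000,-0.0046)
θ=223°: P = B + -1.25·ex + 2.25·ey = (0.0617,-0.8064)

θ=140°: 0.27 1.70
θ=182°: -0.61 0.85
θ=223°: 0.06 -0.81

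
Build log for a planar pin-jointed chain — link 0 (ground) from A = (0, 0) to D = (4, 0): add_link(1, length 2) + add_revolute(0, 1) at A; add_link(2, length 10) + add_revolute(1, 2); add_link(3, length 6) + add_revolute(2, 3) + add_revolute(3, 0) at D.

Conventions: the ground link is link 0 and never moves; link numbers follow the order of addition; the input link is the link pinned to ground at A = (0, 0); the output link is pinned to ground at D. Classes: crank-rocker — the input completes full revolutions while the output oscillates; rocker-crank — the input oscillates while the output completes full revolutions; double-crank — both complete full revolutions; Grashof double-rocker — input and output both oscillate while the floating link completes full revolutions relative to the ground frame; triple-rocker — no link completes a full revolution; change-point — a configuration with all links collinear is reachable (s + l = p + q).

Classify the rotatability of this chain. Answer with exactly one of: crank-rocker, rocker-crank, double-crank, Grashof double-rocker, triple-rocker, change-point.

lengths: ground=4, input=2, coupler=10, output=6
sorted: s=2 (shortest), l=10 (longest), p+q=10
s + l = 12 vs p + q = 10
s + l > p + q → non-Grashof → no link fully rotates → triple-rocker

triple-rocker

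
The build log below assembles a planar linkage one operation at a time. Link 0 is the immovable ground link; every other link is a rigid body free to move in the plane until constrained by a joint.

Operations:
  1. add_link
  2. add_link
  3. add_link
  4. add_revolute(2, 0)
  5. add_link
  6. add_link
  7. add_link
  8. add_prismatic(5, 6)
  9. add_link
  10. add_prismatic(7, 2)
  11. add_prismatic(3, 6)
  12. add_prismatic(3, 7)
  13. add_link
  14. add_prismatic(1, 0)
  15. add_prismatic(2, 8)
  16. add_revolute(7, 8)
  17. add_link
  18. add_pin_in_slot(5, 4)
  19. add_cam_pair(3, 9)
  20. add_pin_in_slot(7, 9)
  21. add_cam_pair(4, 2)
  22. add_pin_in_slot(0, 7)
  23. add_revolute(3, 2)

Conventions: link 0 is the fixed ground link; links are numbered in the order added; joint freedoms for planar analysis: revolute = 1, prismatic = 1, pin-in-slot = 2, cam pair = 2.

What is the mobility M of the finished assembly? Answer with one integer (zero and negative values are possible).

ground; <1,0,0>
#1 <2,0,0>
#2 <3,0,0>
#3 <4,0,0>
R:2↔0 J1 <4,1,0>
#4 <5,1,0>
#5 <6,1,0>
#6 <7,1,0>
P:5↔6 J1 <7,2,0>
#7 <8,2,0>
P:7↔2 J1 <8,3,0>
P:3↔6 J1 <8,4,0>
P:3↔7 J1 <8,5,0>
#8 <9,5,0>
P:1↔0 J1 <9,6,0>
P:2↔8 J1 <9,7,0>
R:7↔8 J1 <9,8,0>
#9 <10,8,0>
PS:5↔4 J2 <10,8,1>
C:3↔9 J2 <10,8,2>
PS:7↔9 J2 <10,8,3>
C:4↔2 J2 <10,8,4>
PS:0↔7 J2 <10,8,5>
R:3↔2 J1 <10,9,5>
3×9 − 2×9 − 1×5 = 4

M = 4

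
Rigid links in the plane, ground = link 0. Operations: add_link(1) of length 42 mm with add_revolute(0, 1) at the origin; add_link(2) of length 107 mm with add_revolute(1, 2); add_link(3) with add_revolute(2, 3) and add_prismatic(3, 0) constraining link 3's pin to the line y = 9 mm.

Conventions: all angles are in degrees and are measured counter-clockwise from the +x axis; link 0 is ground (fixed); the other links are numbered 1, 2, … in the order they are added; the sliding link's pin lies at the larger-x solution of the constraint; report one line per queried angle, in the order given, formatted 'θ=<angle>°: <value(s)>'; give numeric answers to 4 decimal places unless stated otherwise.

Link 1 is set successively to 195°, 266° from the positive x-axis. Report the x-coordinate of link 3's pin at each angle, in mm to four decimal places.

geometry: r = 42 mm, L = 107 mm, e = 9 mm
θ=195°: crank pin P = (r cos θ, r sin θ) = (-40.568885, -10.870400)
θ=195°: h = r sin θ − e = -10.870400 − 9 = -19.870400
θ=195°: x = r cos θ + √(L² − h²) = -40.568885 + 105.138800 = 64.569915
θ=266°: crank pin P = (r cos θ, r sin θ) = (-2.929772, -41.897690)
θ=266°: h = r sin θ − e = -41.897690 − 9 = -50.897690
θ=266°: x = r cos θ + √(L² − h²) = -2.929772 + 94.119207 = 91.189435

θ=195°: 64.5699
θ=266°: 91.1894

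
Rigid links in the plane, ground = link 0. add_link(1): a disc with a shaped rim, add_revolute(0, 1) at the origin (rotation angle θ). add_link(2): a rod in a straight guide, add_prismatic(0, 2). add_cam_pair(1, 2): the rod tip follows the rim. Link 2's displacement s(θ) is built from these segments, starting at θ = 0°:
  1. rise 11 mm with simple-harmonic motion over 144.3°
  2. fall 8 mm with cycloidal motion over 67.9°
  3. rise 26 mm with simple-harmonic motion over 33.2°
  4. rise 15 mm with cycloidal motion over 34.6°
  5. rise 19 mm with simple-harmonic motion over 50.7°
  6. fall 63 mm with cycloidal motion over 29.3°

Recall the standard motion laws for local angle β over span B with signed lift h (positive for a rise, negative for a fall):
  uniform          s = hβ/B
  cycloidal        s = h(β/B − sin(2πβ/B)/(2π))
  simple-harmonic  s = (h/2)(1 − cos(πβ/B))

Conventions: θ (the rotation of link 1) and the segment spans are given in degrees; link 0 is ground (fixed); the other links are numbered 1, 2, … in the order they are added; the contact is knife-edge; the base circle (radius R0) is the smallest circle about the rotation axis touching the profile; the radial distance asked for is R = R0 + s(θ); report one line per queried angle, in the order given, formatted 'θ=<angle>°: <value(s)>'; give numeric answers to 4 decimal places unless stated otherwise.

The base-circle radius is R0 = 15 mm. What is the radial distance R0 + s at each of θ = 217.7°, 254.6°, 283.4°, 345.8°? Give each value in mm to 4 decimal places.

segment 1 (0° to 144.3°, simple-harmonic, h = 11) is passed completely: s = 0.0000 + (11) = 11.0000
segment 2 (144.3° to 212.2°, cycloidal, h = -8) is passed completely: s = 11.0000 + (-8) = 3.0000
θ = 217.7° falls in segment 3 (212.2° to 245.4°, simple-harmonic, h = 26): β = 217.7 − 212.2 = 5.5°, B = 33.2°; Δs = 26/2·(1 − cos(π·0.1657)) = 1.7212; s = 3.0000 + 1.7212 = 4.7212
segment 3 (212.2° to 245.4°, simple-harmonic, h = 26) is passed completely: s = 3.0000 + (26) = 29.0000
θ = 254.6° falls in segment 4 (245.4° to 280°, cycloidal, h = 15): β = 254.6 − 245.4 = 9.2°, B = 34.6°; Δs = 15·(0.2659 − sin(2π·0.2659)/(2π)) = 1.6130; s = 29.0000 + 1.6130 = 30.6130
segment 4 (245.4° to 280°, cycloidal, h = 15) is passed completely: s = 29.0000 + (15) = 44.0000
θ = 283.4° falls in segment 5 (280° to 330.7°, simple-harmonic, h = 19): β = 283.4 − 280 = 3.4°, B = 50.7°; Δs = 19/2·(1 − cos(π·0.0671)) = 0.2101; s = 44.0000 + 0.2101 = 44.2101
segment 5 (280° to 330.7°, simple-harmonic, h = 19) is passed completely: s = 44.0000 + (19) = 63.0000
θ = 345.8° falls in segment 6 (330.7° to 360°, cycloidal, h = -63): β = 345.8 − 330.7 = 15.1°, B = 29.3°; Δs = -63·(0.5154 − sin(2π·0.5154)/(2π)) = -33.4337; s = 63.0000 − 33.4337 = 29.5663
θ=217.7°: R = R0 + s = 15 + 4.7212 = 19.7212
θ=254.6°: R = R0 + s = 15 + 30.6130 = 45.6130
θ=283.4°: R = R0 + s = 15 + 44.2101 = 59.2101
θ=345.8°: R = R0 + s = 15 + 29.5663 = 44.5663

θ=217.7°: 19.7212
θ=254.6°: 45.6130
θ=283.4°: 59.2101
θ=345.8°: 44.5663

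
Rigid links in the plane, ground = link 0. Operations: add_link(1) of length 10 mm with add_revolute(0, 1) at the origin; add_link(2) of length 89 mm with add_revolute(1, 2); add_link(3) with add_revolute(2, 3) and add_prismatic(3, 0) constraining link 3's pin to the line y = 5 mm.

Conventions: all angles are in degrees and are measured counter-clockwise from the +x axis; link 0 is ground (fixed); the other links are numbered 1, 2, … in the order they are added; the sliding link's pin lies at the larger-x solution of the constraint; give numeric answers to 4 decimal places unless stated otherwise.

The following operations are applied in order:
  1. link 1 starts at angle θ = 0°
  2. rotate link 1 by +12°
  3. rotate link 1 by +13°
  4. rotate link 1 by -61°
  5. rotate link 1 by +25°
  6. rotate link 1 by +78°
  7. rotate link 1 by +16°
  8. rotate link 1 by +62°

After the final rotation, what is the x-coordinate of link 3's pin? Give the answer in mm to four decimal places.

geometry: r = 10 mm, L = 89 mm, e = 5 mm; θ starts at 0°
rotate link 1 by +12°: θ ← 0° +12° = 12°
rotate link 1 by +13°: θ ← 12° +13° = 25°
rotate link 1 by -61°: θ ← 25° -61° = -36°
rotate link 1 by +25°: θ ← -36° +25° = -11°
rotate link 1 by +78°: θ ← -11° +78° = 67°
rotate link 1 by +16°: θ ← 67° +16° = 83°
rotate link 1 by +62°: θ ← 83° +62° = 145°
crank pin P = (r cos θ, r sin θ) = (-8.191520, 5.735764)
h = r sin θ − e = 5.735764 − 5 = 0.735764
x = r cos θ + √(L² − h²) = -8.191520 + 88.996959 = 80.805438

80.8054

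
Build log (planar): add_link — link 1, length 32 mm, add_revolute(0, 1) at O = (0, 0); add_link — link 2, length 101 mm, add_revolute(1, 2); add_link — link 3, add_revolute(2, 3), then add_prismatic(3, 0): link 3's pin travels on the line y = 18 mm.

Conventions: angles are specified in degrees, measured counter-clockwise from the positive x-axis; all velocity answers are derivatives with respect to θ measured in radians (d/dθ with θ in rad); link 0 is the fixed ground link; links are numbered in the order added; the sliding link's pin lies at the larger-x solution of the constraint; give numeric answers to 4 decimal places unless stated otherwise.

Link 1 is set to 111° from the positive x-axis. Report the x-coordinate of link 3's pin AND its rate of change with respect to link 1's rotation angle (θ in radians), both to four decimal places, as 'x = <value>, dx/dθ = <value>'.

geometry: r = 32 mm, L = 101 mm, e = 18 mm
crank pin P = (r cos θ, r sin θ) = (-11.467774, 29.874574)
h = r sin θ − e = 29.874574 − 18 = 11.874574
x = r cos θ + √(L² − h²) = -11.467774 + 100.299524 = 88.831750
dx/dθ = −r sin θ − h·r cos θ/√(L² − h²) (θ in radians; h = 11.874574) = -28.516891

x = 88.8317, dx/dθ = -28.5169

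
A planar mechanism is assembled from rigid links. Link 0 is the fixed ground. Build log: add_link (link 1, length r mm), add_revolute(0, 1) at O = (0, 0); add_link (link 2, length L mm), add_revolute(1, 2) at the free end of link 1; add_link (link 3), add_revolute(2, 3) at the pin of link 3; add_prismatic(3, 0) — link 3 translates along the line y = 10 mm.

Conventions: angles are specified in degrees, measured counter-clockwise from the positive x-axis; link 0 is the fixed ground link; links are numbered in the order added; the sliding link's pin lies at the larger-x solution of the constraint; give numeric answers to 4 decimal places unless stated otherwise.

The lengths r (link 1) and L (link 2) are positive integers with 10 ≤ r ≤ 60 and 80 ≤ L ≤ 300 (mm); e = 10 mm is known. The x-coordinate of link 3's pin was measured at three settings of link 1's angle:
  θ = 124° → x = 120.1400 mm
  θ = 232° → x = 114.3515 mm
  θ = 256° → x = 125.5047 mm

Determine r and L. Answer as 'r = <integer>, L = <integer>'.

constraint per measurement: (x − r cos θ)² + (r sin θ − e)² = L²
subtracting the θ₁ and θ₂ equations cancels the r² and L² terms:
r = (x₁² − x₂²) / (2[(x₁cos θ₁ + e sin θ₁) − (x₂cos θ₂ + e sin θ₂)]) = 34.9998 → r = 35
L² = (x₁ − r cos θ₁)² + (r sin θ₁ − e)² = 19880.9938 → L = 141.0000 → L = 141
check at θ₃=256°: x = 125.5047 (printed 125.5047) ✓

r = 35, L = 141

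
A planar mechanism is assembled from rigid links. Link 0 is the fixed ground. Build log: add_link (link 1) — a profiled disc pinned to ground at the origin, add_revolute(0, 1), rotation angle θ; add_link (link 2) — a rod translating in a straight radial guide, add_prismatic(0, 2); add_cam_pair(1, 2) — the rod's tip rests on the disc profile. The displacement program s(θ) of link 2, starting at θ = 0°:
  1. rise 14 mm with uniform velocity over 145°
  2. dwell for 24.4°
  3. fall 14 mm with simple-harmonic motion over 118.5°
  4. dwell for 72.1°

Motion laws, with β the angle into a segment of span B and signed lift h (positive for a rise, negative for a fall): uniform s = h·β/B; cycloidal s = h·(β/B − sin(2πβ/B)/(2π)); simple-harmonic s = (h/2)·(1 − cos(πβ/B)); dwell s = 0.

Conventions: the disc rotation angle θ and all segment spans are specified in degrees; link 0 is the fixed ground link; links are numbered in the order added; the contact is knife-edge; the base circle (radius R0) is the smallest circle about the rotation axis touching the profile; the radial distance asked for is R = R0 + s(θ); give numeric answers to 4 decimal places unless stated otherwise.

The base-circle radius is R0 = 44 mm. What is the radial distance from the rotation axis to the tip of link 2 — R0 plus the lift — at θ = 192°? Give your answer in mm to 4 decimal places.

seg 1 [0°–145°] uniform, h=14: full span → s += 14 → s = 14.0000
seg 2 [145°–169.4°] dwell: s stays 14.0000
seg 3 [169.4°–287.9°] simple-harmonic, h=-14: θ=192° here. β=22.6, B=118.5. -14/2·(1 − cos(π·0.1907)) = -1.2193 → s = 12.7807
R = R0 + s = 44 + 12.7807 = 56.7807

56.7807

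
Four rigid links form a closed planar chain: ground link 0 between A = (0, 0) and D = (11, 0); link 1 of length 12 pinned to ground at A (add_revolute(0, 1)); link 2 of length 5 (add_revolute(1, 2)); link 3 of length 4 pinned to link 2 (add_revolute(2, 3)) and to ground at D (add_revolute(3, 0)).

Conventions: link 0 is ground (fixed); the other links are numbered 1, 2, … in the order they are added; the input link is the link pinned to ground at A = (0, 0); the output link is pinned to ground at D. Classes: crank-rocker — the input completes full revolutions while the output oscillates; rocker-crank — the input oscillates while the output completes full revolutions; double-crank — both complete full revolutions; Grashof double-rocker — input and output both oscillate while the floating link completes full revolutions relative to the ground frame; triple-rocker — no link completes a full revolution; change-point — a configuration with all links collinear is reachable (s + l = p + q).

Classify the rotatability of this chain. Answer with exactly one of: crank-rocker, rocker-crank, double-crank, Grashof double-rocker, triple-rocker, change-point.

lengths: ground=11, input=12, coupler=5, output=4
sorted: s=4 (shortest), l=12 (longest), p+q=16
s + l = 16 vs p + q = 16
s + l = p + q → change-point (collinear configuration reachable)

change-point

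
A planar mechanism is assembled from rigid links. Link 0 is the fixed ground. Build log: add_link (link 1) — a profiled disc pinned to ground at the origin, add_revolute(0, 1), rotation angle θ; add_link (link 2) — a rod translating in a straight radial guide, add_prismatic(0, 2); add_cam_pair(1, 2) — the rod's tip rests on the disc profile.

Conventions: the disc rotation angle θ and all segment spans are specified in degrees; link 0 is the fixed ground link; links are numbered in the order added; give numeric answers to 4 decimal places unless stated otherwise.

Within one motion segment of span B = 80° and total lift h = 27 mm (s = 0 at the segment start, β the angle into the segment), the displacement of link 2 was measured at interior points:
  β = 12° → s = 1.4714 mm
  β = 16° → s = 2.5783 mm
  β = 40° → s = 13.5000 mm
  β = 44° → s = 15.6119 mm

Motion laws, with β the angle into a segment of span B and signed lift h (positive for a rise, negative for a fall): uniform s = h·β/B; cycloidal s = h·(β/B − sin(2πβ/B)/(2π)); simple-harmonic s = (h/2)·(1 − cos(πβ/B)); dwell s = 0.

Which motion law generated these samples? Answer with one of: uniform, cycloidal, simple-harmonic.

candidates at β/B = r: uniform s = h·r (linear in β); cycloidal s = h·(r − sin(2πr)/(2π)); simple-harmonic s = (h/2)(1 − cos(πr))
β=12°: printed 1.4714 | uniform 4.0500, cycloidal 0.5735, simple-harmonic 1.4714
β=16°: printed 2.5783 | uniform 5.4000, cycloidal 1.3131, simple-harmonic 2.5783
β=40°: printed 13.5000 | uniform 13.5000, cycloidal 13.5000, simple-harmonic 13.5000
β=44°: printed 15.6119 | uniform 14.8500, cycloidal 16.1779, simple-harmonic 15.6119
only one law matches every sample → simple-harmonic

simple-harmonic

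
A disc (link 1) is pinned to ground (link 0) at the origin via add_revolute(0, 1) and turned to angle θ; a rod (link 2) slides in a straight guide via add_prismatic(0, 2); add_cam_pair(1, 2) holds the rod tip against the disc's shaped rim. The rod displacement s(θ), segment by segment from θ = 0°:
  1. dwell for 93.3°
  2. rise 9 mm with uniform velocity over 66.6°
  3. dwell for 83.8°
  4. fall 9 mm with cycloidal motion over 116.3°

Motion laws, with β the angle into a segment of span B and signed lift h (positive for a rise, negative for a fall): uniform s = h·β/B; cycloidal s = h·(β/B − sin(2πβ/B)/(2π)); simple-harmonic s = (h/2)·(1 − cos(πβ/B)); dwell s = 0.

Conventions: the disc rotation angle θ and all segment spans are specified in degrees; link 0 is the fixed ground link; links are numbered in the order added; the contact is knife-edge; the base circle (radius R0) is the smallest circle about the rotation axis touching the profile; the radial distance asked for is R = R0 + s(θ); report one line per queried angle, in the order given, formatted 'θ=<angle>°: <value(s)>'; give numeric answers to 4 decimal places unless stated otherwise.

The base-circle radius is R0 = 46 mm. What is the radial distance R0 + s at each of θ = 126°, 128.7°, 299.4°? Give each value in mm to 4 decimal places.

segment 1 (0° to 93.3°, dwell): s unchanged at 0.0000
θ = 126° falls in segment 2 (93.3° to 159.9°, uniform, h = 9): β = 126 − 93.3 = 32.7°, B = 66.6°; Δs = 9·32.7/66.6 = 4.4189; s = 0.0000 + 4.4189 = 4.4189
θ = 128.7° falls in segment 2 (93.3° to 159.9°, uniform, h = 9): β = 128.7 − 93.3 = 35.4°, B = 66.6°; Δs = 9·35.4/66.6 = 4.7838; s = 0.0000 + 4.7838 = 4.7838
segment 2 (93.3° to 159.9°, uniform, h = 9) is passed completely: s = 0.0000 + (9) = 9.0000
segment 3 (159.9° to 243.7°, dwell): s unchanged at 9.0000
θ = 299.4° falls in segment 4 (243.7° to 360°, cycloidal, h = -9): β = 299.4 − 243.7 = 55.7°, B = 116.3°; Δs = -9·(0.4789 − sin(2π·0.4789)/(2π)) = -4.1214; s = 9.0000 − 4.1214 = 4.8786
θ=126°: R = R0 + s = 46 + 4.4189 = 50.4189
θ=128.7°: R = R0 + s = 46 + 4.7838 = 50.7838
θ=299.4°: R = R0 + s = 46 + 4.8786 = 50.8786

θ=126°: 50.4189
θ=128.7°: 50.7838
θ=299.4°: 50.8786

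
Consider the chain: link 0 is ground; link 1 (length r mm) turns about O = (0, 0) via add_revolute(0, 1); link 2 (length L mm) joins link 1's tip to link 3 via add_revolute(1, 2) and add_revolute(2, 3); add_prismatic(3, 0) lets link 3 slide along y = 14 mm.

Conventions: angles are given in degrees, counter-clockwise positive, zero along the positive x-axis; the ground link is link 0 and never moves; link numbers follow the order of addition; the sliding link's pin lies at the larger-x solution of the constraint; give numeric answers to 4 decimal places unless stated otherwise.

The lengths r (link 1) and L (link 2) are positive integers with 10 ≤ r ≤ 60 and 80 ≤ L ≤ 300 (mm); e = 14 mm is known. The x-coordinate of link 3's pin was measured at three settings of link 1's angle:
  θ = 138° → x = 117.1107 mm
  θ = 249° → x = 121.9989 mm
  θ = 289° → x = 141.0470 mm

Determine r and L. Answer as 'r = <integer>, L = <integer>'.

constraint per measurement: (x − r cos θ)² + (r sin θ − e)² = L²
subtracting the θ₁ and θ₂ equations cancels the r² and L² terms:
r = (x₁² − x₂²) / (2[(x₁cos θ₁ + e sin θ₁) − (x₂cos θ₂ + e sin θ₂)]) = 27.9999 → r = 28
L² = (x₁ − r cos θ₁)² + (r sin θ₁ − e)² = 19044.0095 → L = 138.0000 → L = 138
check at θ₃=289°: x = 141.0470 (printed 141.0470) ✓

r = 28, L = 138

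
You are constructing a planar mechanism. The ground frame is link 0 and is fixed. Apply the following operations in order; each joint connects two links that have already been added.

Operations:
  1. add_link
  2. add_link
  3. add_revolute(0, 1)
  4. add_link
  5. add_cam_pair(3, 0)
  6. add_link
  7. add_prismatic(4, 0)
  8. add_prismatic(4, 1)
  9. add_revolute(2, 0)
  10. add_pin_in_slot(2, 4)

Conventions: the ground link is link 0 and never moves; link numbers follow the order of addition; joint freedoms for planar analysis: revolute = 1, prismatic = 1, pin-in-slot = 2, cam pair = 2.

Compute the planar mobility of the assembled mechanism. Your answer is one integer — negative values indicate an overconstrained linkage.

L=1 J1=0 J2=0
add link → L=2 J1=0 J2=0
add link → L=3 J1=0 J2=0
R@0,1 dof=1 J1 → L=3 J1=1 J2=0
add link → L=4 J1=1 J2=0
C@3,0 dof=2 J2 → L=4 J1=1 J2=1
add link → L=5 J1=1 J2=1
P@4,0 dof=1 J1 → L=5 J1=2 J2=1
P@4,1 dof=1 J1 → L=5 J1=3 J2=1
R@2,0 dof=1 J1 → L=5 J1=4 J2=1
PS@2,4 dof=2 J2 → L=5 J1=4 J2=2
M=3(L−1)−2J1−J2=3·4−2·4−2=2

M = 2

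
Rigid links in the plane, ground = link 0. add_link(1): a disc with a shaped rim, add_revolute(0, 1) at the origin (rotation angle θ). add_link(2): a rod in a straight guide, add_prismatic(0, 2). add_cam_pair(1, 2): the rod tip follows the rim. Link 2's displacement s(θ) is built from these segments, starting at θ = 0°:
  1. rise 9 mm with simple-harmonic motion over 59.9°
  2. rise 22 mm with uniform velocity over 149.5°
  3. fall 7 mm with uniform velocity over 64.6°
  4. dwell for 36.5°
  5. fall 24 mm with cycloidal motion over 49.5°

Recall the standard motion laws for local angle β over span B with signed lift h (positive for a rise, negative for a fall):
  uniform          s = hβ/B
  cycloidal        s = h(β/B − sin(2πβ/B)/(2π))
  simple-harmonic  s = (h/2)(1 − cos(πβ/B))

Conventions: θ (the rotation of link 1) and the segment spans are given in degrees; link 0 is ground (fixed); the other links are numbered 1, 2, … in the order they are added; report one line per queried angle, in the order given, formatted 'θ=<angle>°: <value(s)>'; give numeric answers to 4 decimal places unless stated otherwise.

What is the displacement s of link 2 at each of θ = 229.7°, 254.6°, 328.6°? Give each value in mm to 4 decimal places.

segment 1 (0° to 59.9°, simple-harmonic, h = 9) is passed completely: s = 0.0000 + (9) = 9.0000
segment 2 (59.9° to 209.4°, uniform, h = 22) is passed completely: s = 9.0000 + (22) = 31.0000
θ = 229.7° falls in segment 3 (209.4° to 274°, uniform, h = -7): β = 229.7 − 209.4 = 20.3°, B = 64.6°; Δs = -7·20.3/64.6 = -2.1997; s = 31.0000 − 2.1997 = 28.8003
θ = 254.6° falls in segment 3 (209.4° to 274°, uniform, h = -7): β = 254.6 − 209.4 = 45.2°, B = 64.6°; Δs = -7·45.2/64.6 = -4.8978; s = 31.0000 − 4.8978 = 26.1022
segment 3 (209.4° to 274°, uniform, h = -7) is passed completely: s = 31.0000 + (-7) = 24.0000
segment 4 (274° to 310.5°, dwell): s unchanged at 24.0000
θ = 328.6° falls in segment 5 (310.5° to 360°, cycloidal, h = -24): β = 328.6 − 310.5 = 18.1°, B = 49.5°; Δs = -24·(0.3657 − sin(2π·0.3657)/(2π)) = -5.9210; s = 24.0000 − 5.9210 = 18.0790

θ=229.7°: 28.8003
θ=254.6°: 26.1022
θ=328.6°: 18.0790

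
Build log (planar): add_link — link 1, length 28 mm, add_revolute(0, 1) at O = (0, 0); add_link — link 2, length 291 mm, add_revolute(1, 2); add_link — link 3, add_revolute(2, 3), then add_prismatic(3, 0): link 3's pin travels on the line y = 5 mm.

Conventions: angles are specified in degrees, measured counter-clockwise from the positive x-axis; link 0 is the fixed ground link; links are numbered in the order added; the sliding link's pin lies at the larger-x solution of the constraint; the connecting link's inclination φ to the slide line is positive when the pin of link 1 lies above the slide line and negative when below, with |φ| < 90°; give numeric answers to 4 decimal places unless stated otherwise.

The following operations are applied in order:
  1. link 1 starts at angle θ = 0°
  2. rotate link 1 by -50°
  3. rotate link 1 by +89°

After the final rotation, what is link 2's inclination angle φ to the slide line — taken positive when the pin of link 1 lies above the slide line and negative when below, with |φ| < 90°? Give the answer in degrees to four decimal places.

geometry: r = 28 mm, L = 291 mm, e = 5 mm; θ starts at 0°
rotate link 1 by -50°: θ ← 0° -50° = -50°
rotate link 1 by +89°: θ ← -50° +89° = 39°
h = r sin θ − e = 17.620971 − 5 = 12.620971
sin φ = h / L = 12.620971 / 291 = 0.04337103
φ = arcsin(0.04337103) = 2.485757°

2.4858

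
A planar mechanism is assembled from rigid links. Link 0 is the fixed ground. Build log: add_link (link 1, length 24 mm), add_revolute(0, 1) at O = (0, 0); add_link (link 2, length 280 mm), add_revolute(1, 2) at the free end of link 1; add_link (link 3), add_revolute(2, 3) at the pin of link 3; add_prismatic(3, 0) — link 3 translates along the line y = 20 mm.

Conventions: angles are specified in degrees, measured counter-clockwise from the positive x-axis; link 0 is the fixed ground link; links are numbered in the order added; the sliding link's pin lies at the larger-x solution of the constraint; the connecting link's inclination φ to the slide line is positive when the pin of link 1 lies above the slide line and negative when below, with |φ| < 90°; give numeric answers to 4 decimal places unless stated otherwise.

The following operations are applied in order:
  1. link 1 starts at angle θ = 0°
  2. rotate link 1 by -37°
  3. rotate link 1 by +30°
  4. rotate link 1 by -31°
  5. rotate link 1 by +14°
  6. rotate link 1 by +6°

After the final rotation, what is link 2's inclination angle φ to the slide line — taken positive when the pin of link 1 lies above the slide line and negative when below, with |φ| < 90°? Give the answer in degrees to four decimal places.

geometry: r = 24 mm, L = 280 mm, e = 20 mm; θ starts at 0°
rotate link 1 by -37°: θ ← 0° -37° = -37°
rotate link 1 by +30°: θ ← -37° +30° = -7°
rotate link 1 by -31°: θ ← -7° -31° = -38°
rotate link 1 by +14°: θ ← -38° +14° = -24°
rotate link 1 by +6°: θ ← -24° +6° = -18°
h = r sin θ − e = -7.416408 − 20 = -27.416408
sin φ = h / L = -27.416408 / 280 = -0.09791574
φ = arcsin(-0.09791574) = -5.619162°

-5.6192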